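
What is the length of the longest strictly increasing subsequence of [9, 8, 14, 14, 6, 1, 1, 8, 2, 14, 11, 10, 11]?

4

Let dp[i] be the longest increasing subsequence ending at position i. Then dp = [1, 1, 2, 2, 1, 1, 1, 2, 2, 3, 3, 3, 4].
The maximum is 4; one witness is 6, 8, 10, 11 at positions 5,8,12,13.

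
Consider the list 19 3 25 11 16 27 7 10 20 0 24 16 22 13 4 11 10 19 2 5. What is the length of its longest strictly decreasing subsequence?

7

Let dp[i] be the longest decreasing subsequence ending at position i. Then dp = [1, 2, 1, 2, 2, 1, 3, 3, 2, 4, 2, 3, 3, 4, 5, 5, 6, 4, 7, 7].
The maximum is 7; one witness is 25, 20, 16, 13, 11, 10, 2 at positions 3,9,12,14,16,17,19.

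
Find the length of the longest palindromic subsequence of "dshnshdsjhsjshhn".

9

One longest palindromic subsequence is nhhsjshhn (positions 4,6,10,11,12,13,14,15,16); it reads the same forward and backward, and the interval DP gives dp[1][16] = 9.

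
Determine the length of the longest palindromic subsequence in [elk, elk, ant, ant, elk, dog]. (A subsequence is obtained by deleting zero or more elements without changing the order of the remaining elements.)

Using dp[i][j] = 2 + dp[i+1][j−1] if the ends match, else max(dp[i+1][j], dp[i][j−1]):
dp[1][6] = 4. A witness is elk ant ant elk at positions 2,3,4,5.

4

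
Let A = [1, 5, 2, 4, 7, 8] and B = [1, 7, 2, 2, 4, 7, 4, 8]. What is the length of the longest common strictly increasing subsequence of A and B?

A longest common strictly increasing subsequence is 1, 2, 4, 7, 8 (length 5); it appears in order in both A and B, and no longer such subsequence exists.

5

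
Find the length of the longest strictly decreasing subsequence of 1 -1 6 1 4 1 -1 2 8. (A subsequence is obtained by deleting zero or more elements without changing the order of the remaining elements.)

4

Scanning left to right, the best length ending at each element is: 1→1, -1→2, 6→1, 1→2, 4→2, 1→3, -1→4, 2→3, 8→1.
So the longest decreasing subsequence has length 4, e.g. 6, 4, 1, -1.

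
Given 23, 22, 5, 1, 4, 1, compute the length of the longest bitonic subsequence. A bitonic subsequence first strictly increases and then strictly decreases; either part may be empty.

5

One longest bitonic subsequence is 23, 22, 5, 4, 1 (positions 1,2,3,5,6): it rises to 23 then falls. Length 5 is optimal.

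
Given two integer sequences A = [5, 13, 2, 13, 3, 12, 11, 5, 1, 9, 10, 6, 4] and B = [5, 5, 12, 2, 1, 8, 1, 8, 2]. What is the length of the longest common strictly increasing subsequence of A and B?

For each value that appears in both, track the longest common increasing run ending there.
The best achievable length is 2; one witness is 5, 12 (A-positions 1,6, B-positions 1,3).

2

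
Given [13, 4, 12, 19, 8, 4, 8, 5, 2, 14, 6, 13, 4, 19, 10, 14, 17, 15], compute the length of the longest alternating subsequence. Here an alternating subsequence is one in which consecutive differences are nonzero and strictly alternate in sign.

A longest alternating subsequence is 13, 4, 12, 4, 8, 5, 14, 6, 13, 4, 19, 10, 17, 15 (positions 1,2,3,6,7,8,10,11,12,13,14,15,17,18); its 13 consecutive differences strictly alternate in sign, and length 14 is optimal.

14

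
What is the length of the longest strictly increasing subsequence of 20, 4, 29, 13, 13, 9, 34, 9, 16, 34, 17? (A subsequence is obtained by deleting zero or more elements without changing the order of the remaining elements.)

Let dp[i] be the longest increasing subsequence ending at position i. Then dp = [1, 1, 2, 2, 2, 2, 3, 2, 3, 4, 4].
The maximum is 4; one witness is 4, 13, 16, 34 at positions 2,4,9,10.

4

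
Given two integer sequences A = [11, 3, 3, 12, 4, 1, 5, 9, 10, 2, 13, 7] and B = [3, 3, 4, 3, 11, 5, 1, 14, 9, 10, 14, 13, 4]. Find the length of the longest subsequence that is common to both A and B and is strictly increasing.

A longest common strictly increasing subsequence is 3, 4, 5, 9, 10, 13 (length 6); it appears in order in both A and B, and no longer such subsequence exists.

6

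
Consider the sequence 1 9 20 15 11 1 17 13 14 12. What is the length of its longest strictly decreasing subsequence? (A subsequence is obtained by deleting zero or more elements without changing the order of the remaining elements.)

4

One longest decreasing subsequence is 20, 15, 11, 1 (positions 3,4,5,6), of length 4; no longer one exists.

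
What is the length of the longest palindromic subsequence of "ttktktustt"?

7

One longest palindromic subsequence is tttkttt (positions 1,2,4,5,6,9,10); it reads the same forward and backward, and the interval DP gives dp[1][10] = 7.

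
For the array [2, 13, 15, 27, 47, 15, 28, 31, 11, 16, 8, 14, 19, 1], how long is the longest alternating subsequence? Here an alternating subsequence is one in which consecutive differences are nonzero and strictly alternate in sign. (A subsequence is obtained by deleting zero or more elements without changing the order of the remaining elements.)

Track the best alternating length ending on an up-step vs a down-step at each position: up/down = 1/1, 2/1, 2/1, 2/1, 2/1, 2/3, 4/3, 4/3, 2/5, 6/5, 2/7, 8/7, 8/5, 1/9.
The maximum over both is 9; one such subsequence is 2, 27, 15, 28, 11, 16, 8, 14, 1.

9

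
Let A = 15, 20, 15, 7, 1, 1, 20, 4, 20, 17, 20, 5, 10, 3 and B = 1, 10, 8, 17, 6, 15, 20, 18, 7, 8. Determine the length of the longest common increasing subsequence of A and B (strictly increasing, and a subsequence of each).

For each value that appears in both, track the longest common increasing run ending there.
The best achievable length is 3; one witness is 1, 17, 20 (A-positions 5,10,11, B-positions 1,4,7).

3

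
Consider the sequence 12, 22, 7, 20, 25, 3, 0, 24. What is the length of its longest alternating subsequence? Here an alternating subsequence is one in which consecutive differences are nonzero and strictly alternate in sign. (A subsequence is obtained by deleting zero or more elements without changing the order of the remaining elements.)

A longest alternating subsequence is 12, 22, 7, 20, 3, 24 (positions 1,2,3,4,6,8); its 5 consecutive differences strictly alternate in sign, and length 6 is optimal.

6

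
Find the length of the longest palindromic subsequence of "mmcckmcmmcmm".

9

Using dp[i][j] = 2 + dp[i+1][j−1] if the ends match, else max(dp[i+1][j], dp[i][j−1]):
dp[1][12] = 9. A witness is mmcmmmcmm at positions 1,2,3,6,8,9,10,11,12.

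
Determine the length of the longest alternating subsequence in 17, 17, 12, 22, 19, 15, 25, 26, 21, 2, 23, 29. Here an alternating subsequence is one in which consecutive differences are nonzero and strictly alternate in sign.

Track the best alternating length ending on an up-step vs a down-step at each position: up/down = 1/1, 1/1, 1/2, 3/1, 3/4, 3/4, 5/1, 5/1, 5/6, 1/6, 7/6, 7/1.
The maximum over both is 7; one such subsequence is 17, 12, 22, 19, 25, 21, 23.

7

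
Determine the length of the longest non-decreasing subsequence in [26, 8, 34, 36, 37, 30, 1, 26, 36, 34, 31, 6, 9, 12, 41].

Scanning left to right, the best length ending at each element is: 26→1, 8→1, 34→2, 36→3, 37→4, 30→2, 1→1, 26→2, 36→4, 34→3, 31→3, 6→2, 9→3, 12→4, 41→5.
So the longest non-decreasing subsequence has length 5, e.g. 26, 34, 36, 37, 41.

5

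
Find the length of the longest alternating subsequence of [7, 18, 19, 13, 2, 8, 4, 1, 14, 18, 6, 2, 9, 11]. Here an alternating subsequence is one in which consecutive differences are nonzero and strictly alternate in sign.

Track the best alternating length ending on an up-step vs a down-step at each position: up/down = 1/1, 2/1, 2/1, 2/3, 1/3, 4/3, 4/5, 1/5, 6/3, 6/3, 6/7, 6/7, 8/7, 8/7.
The maximum over both is 8; one such subsequence is 7, 18, 2, 8, 4, 14, 6, 9.

8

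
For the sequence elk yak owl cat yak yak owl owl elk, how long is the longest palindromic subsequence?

One longest palindromic subsequence is elk owl yak yak owl elk (positions 1,3,5,6,8,9); it reads the same forward and backward, and the interval DP gives dp[1][9] = 6.

6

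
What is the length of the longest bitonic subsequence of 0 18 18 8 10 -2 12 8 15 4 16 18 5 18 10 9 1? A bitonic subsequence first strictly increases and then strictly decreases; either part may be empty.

Let inc[i] be the LIS ending at i and dec[i] the longest strictly decreasing subsequence starting at i. inc = [1, 2, 2, 2, 3, 1, 4, 2, 5, 2, 6, 7, 3, 7, 4, 4, 2], dec = [2, 5, 5, 3, 4, 1, 4, 3, 4, 2, 4, 4, 2, 4, 3, 2, 1].
max_i inc[i]+dec[i]−1 = 10, with one witness 0, 8, 10, 12, 15, 16, 18, 10, 9, 1.

10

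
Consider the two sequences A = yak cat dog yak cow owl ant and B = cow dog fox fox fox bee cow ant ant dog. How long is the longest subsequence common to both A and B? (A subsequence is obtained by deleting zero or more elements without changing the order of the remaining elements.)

3

Backtracking the LCS table gives one alignment: dog (A3,B2) → cow (A5,B7) → ant (A7,B9).
So the longest common subsequence has length 3.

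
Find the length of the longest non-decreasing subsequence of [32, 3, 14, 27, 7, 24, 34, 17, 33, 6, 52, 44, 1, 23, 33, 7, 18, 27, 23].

Let dp[i] be the longest non-decreasing subsequence ending at position i. Then dp = [1, 1, 2, 3, 2, 3, 4, 3, 4, 2, 5, 5, 1, 4, 5, 3, 4, 5, 5].
The maximum is 5; one witness is 3, 14, 27, 34, 52 at positions 2,3,4,7,11.

5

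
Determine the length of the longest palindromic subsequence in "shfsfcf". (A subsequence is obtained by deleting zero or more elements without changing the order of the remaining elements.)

3

One longest palindromic subsequence is fcf (positions 3,6,7); it reads the same forward and backward, and the interval DP gives dp[1][7] = 3.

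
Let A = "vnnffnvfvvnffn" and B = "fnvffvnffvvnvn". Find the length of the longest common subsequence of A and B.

Backtracking the LCS table gives one alignment: v (A1,B3) → f (A4,B4) → f (A5,B5) → n (A6,B7) → f (A8,B9) → v (A9,B10) → v (A10,B11) → n (A11,B12) → n (A14,B14).
So the longest common subsequence has length 9.

9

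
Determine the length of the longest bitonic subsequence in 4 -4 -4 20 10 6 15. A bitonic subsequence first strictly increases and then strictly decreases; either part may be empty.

4

One longest bitonic subsequence is 4, 20, 10, 6 (positions 1,4,5,6): it rises to 20 then falls. Length 4 is optimal.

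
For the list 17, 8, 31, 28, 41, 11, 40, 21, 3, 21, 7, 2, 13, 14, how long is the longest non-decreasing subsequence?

One longest non-decreasing subsequence is 8, 11, 21, 21 (positions 2,6,8,10), of length 4; no longer one exists.

4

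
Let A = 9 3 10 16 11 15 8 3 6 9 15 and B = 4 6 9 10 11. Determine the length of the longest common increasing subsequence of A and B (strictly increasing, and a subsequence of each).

3

A longest common strictly increasing subsequence is 9, 10, 11 (length 3); it appears in order in both A and B, and no longer such subsequence exists.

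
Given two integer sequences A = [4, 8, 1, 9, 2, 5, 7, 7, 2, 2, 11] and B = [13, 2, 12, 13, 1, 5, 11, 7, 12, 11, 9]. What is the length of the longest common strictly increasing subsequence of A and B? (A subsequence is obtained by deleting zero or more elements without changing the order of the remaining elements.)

4

For each value that appears in both, track the longest common increasing run ending there.
The best achievable length is 4; one witness is 2, 5, 7, 11 (A-positions 5,6,7,11, B-positions 2,6,8,10).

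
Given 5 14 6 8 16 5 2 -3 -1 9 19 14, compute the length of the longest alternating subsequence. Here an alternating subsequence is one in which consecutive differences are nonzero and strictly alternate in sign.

Track the best alternating length ending on an up-step vs a down-step at each position: up/down = 1/1, 2/1, 2/3, 4/3, 4/1, 1/5, 1/5, 1/5, 6/5, 6/5, 6/1, 6/7.
The maximum over both is 7; one such subsequence is 5, 14, 6, 8, 5, 19, 14.

7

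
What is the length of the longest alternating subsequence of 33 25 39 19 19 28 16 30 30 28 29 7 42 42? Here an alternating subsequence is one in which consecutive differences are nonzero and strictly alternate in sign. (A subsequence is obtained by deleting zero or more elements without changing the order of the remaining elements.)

11

Track the best alternating length ending on an up-step vs a down-step at each position: up/down = 1/1, 1/2, 3/1, 1/4, 1/4, 5/4, 1/6, 7/4, 7/4, 7/8, 9/8, 1/10, 11/1, 11/1.
The maximum over both is 11; one such subsequence is 33, 25, 39, 19, 28, 16, 30, 28, 29, 7, 42.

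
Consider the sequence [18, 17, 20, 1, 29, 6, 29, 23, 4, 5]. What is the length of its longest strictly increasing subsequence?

Scanning left to right, the best length ending at each element is: 18→1, 17→1, 20→2, 1→1, 29→3, 6→2, 29→3, 23→3, 4→2, 5→3.
So the longest increasing subsequence has length 3, e.g. 18, 20, 29.

3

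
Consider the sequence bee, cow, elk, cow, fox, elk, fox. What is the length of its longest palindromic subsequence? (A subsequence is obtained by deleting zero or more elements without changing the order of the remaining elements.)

3

One longest palindromic subsequence is fox elk fox (positions 5,6,7); it reads the same forward and backward, and the interval DP gives dp[1][7] = 3.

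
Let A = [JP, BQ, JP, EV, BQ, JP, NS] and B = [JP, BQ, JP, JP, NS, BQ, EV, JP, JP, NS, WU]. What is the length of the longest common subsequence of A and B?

A longest common subsequence is JP, BQ, JP, EV, JP, NS (length 6); the LCS DP confirms no longer common subsequence exists.

6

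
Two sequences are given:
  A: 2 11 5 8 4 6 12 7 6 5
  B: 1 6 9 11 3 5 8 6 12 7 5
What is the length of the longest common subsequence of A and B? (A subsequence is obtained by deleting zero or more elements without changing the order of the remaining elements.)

7

A longest common subsequence is 11, 5, 8, 6, 12, 7, 5 (length 7); the LCS DP confirms no longer common subsequence exists.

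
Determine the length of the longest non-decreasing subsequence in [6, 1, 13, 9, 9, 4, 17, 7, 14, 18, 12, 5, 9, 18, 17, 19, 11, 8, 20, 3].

8

One longest non-decreasing subsequence is 6, 9, 9, 17, 18, 18, 19, 20 (positions 1,4,5,7,10,14,16,19), of length 8; no longer one exists.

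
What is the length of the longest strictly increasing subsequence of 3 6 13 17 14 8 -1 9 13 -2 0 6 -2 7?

5

Scanning left to right, the best length ending at each element is: 3→1, 6→2, 13→3, 17→4, 14→4, 8→3, -1→1, 9→4, 13→5, -2→1, 0→2, 6→3, -2→1, 7→4.
So the longest increasing subsequence has length 5, e.g. 3, 6, 8, 9, 13.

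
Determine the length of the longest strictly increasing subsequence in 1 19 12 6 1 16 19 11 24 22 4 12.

5

Scanning left to right, the best length ending at each element is: 1→1, 19→2, 12→2, 6→2, 1→1, 16→3, 19→4, 11→3, 24→5, 22→5, 4→2, 12→4.
So the longest increasing subsequence has length 5, e.g. 1, 12, 16, 19, 24.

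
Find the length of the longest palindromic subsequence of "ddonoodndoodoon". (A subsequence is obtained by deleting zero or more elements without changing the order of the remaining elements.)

10

One longest palindromic subsequence is noodoodoon (positions 4,5,6,7,10,11,12,13,14,15); it reads the same forward and backward, and the interval DP gives dp[1][15] = 10.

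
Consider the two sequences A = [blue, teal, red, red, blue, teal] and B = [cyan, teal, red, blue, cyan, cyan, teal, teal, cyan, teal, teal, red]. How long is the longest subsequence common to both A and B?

Backtracking the LCS table gives one alignment: teal (A2,B2) → red (A4,B3) → blue (A5,B4) → teal (A6,B11).
So the longest common subsequence has length 4.

4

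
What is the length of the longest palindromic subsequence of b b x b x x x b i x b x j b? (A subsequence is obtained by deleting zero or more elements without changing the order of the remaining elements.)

One longest palindromic subsequence is bbxbxxxbxbb (positions 1,2,3,4,5,6,7,8,10,11,14); it reads the same forward and backward, and the interval DP gives dp[1][14] = 11.

11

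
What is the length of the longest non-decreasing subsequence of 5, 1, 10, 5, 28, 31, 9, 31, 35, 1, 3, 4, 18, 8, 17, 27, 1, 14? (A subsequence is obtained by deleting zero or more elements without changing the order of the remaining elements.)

Let dp[i] be the longest non-decreasing subsequence ending at position i. Then dp = [1, 1, 2, 2, 3, 4, 3, 5, 6, 2, 3, 4, 5, 5, 6, 7, 3, 6].
The maximum is 7; one witness is 1, 1, 3, 4, 8, 17, 27 at positions 2,10,11,12,14,15,16.

7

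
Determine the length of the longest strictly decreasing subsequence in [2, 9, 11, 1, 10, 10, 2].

3

Scanning left to right, the best length ending at each element is: 2→1, 9→1, 11→1, 1→2, 10→2, 10→2, 2→3.
So the longest decreasing subsequence has length 3, e.g. 11, 10, 2.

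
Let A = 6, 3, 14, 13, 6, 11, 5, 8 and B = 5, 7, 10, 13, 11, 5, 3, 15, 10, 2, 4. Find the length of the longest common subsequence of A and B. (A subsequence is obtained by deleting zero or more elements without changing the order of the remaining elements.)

A longest common subsequence is 13, 11, 5 (length 3); the LCS DP confirms no longer common subsequence exists.

3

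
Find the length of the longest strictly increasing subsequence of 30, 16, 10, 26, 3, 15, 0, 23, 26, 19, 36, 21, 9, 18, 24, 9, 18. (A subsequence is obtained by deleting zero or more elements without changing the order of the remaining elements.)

5

Let dp[i] be the longest increasing subsequence ending at position i. Then dp = [1, 1, 1, 2, 1, 2, 1, 3, 4, 3, 5, 4, 2, 3, 5, 2, 3].
The maximum is 5; one witness is 10, 15, 23, 26, 36 at positions 3,6,8,9,11.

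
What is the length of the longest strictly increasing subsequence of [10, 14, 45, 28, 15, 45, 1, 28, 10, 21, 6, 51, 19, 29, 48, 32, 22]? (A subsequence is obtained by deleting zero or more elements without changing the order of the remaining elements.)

6

One longest increasing subsequence is 10, 14, 15, 28, 29, 48 (positions 1,2,5,8,14,15), of length 6; no longer one exists.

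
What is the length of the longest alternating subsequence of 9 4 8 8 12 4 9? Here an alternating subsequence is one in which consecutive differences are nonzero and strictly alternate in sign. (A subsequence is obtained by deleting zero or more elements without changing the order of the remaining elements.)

5

Track the best alternating length ending on an up-step vs a down-step at each position: up/down = 1/1, 1/2, 3/2, 3/2, 3/1, 1/4, 5/4.
The maximum over both is 5; one such subsequence is 9, 4, 8, 4, 9.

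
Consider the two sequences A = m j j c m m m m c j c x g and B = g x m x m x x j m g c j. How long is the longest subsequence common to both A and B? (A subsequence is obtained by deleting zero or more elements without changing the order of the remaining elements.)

5

Backtracking the LCS table gives one alignment: m (A1,B5) → j (A3,B8) → m (A5,B9) → c (A9,B11) → j (A10,B12).
So the longest common subsequence has length 5.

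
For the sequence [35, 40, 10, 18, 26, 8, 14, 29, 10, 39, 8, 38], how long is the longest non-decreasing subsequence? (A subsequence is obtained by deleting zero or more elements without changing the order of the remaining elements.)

5

Scanning left to right, the best length ending at each element is: 35→1, 40→2, 10→1, 18→2, 26→3, 8→1, 14→2, 29→4, 10→2, 39→5, 8→2, 38→5.
So the longest non-decreasing subsequence has length 5, e.g. 10, 18, 26, 29, 39.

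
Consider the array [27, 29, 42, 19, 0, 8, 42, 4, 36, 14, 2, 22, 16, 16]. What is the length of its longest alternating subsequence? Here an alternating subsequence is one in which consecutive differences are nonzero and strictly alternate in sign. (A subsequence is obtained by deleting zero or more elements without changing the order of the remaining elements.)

Track the best alternating length ending on an up-step vs a down-step at each position: up/down = 1/1, 2/1, 2/1, 1/3, 1/3, 4/3, 4/1, 4/5, 6/5, 6/7, 4/7, 8/7, 8/9, 8/9.
The maximum over both is 9; one such subsequence is 27, 29, 0, 8, 4, 36, 14, 22, 16.

9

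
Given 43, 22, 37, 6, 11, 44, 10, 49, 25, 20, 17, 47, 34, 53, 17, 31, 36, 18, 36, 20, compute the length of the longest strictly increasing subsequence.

Let dp[i] be the longest increasing subsequence ending at position i. Then dp = [1, 1, 2, 1, 2, 3, 2, 4, 3, 3, 3, 4, 4, 5, 3, 4, 5, 4, 5, 5].
The maximum is 5; one witness is 22, 37, 44, 49, 53 at positions 2,3,6,8,14.

5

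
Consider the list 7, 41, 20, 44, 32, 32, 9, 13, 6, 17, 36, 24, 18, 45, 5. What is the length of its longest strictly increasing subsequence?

Let dp[i] be the longest increasing subsequence ending at position i. Then dp = [1, 2, 2, 3, 3, 3, 2, 3, 1, 4, 5, 5, 5, 6, 1].
The maximum is 6; one witness is 7, 9, 13, 17, 36, 45 at positions 1,7,8,10,11,14.

6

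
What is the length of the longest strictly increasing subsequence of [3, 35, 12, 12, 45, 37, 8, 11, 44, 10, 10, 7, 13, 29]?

5

Scanning left to right, the best length ending at each element is: 3→1, 35→2, 12→2, 12→2, 45→3, 37→3, 8→2, 11→3, 44→4, 10→3, 10→3, 7→2, 13→4, 29→5.
So the longest increasing subsequence has length 5, e.g. 3, 8, 11, 13, 29.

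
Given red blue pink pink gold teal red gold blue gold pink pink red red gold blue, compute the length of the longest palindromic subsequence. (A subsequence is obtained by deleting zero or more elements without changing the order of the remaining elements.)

Using dp[i][j] = 2 + dp[i+1][j−1] if the ends match, else max(dp[i+1][j], dp[i][j−1]):
dp[1][16] = 9. A witness is blue gold red gold blue gold red gold blue at positions 2,5,7,8,9,10,14,15,16.

9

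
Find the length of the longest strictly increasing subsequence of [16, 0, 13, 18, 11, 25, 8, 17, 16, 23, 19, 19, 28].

Scanning left to right, the best length ending at each element is: 16→1, 0→1, 13→2, 18→3, 11→2, 25→4, 8→2, 17→3, 16→3, 23→4, 19→4, 19→4, 28→5.
So the longest increasing subsequence has length 5, e.g. 0, 13, 18, 25, 28.

5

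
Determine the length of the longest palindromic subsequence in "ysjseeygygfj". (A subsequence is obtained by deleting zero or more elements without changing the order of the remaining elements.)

5

Using dp[i][j] = 2 + dp[i+1][j−1] if the ends match, else max(dp[i+1][j], dp[i][j−1]):
dp[1][12] = 5. A witness is jgygj at positions 3,8,9,10,12.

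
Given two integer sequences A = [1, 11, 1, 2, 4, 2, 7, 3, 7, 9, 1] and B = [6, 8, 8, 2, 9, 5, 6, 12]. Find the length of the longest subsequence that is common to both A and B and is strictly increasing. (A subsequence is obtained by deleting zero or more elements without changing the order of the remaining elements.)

2

For each value that appears in both, track the longest common increasing run ending there.
The best achievable length is 2; one witness is 2, 9 (A-positions 4,10, B-positions 4,5).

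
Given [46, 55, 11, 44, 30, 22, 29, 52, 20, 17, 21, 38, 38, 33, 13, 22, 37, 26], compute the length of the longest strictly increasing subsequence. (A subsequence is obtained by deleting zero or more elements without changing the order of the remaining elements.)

Let dp[i] be the longest increasing subsequence ending at position i. Then dp = [1, 2, 1, 2, 2, 2, 3, 4, 2, 2, 3, 4, 4, 4, 2, 4, 5, 5].
The maximum is 5; one witness is 11, 22, 29, 33, 37 at positions 3,6,7,14,17.

5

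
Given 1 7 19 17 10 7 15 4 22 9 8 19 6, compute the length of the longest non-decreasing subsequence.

Let dp[i] be the longest non-decreasing subsequence ending at position i. Then dp = [1, 2, 3, 3, 3, 3, 4, 2, 5, 4, 4, 5, 3].
The maximum is 5; one witness is 1, 7, 10, 15, 22 at positions 1,2,5,7,9.

5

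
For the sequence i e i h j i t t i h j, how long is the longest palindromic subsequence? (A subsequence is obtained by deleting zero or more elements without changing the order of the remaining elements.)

Using dp[i][j] = 2 + dp[i+1][j−1] if the ends match, else max(dp[i+1][j], dp[i][j−1]):
dp[1][11] = 6. A witness is jittij at positions 5,6,7,8,9,11.

6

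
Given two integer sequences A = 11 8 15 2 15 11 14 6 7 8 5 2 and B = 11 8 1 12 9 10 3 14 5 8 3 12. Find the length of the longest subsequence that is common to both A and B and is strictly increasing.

A longest common strictly increasing subsequence is 11, 14 (length 2); it appears in order in both A and B, and no longer such subsequence exists.

2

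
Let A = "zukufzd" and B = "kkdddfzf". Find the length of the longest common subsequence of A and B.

3

A longest common subsequence is kfz (length 3); the LCS DP confirms no longer common subsequence exists.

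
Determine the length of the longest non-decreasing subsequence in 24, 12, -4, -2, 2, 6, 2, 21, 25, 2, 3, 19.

Let dp[i] be the longest non-decreasing subsequence ending at position i. Then dp = [1, 1, 1, 2, 3, 4, 4, 5, 6, 5, 6, 7].
The maximum is 7; one witness is -4, -2, 2, 2, 2, 3, 19 at positions 3,4,5,7,10,11,12.

7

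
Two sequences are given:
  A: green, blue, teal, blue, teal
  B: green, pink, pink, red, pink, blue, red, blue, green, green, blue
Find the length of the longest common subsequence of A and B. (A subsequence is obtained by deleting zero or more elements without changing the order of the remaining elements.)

3

Backtracking the LCS table gives one alignment: green (A1,B1) → blue (A2,B8) → blue (A4,B11).
So the longest common subsequence has length 3.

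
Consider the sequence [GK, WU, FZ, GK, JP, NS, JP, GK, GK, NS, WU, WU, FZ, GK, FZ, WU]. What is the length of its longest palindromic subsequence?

One longest palindromic subsequence is WU FZ GK NS GK GK NS GK FZ WU (positions 2,3,4,6,8,9,10,14,15,16); it reads the same forward and backward, and the interval DP gives dp[1][16] = 10.

10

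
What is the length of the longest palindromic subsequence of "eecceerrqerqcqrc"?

8

One longest palindromic subsequence is ccerrecc (positions 3,4,6,7,8,10,13,16); it reads the same forward and backward, and the interval DP gives dp[1][16] = 8.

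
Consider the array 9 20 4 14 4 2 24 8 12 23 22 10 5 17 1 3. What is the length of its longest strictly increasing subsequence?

One longest increasing subsequence is 4, 8, 12, 23 (positions 3,8,9,10), of length 4; no longer one exists.

4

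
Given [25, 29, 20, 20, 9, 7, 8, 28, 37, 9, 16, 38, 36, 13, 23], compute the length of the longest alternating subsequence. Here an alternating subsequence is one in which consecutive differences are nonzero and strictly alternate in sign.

8

Track the best alternating length ending on an up-step vs a down-step at each position: up/down = 1/1, 2/1, 1/3, 1/3, 1/3, 1/3, 4/3, 4/3, 4/1, 4/5, 6/5, 6/1, 6/7, 6/7, 8/7.
The maximum over both is 8; one such subsequence is 25, 29, 20, 28, 9, 16, 13, 23.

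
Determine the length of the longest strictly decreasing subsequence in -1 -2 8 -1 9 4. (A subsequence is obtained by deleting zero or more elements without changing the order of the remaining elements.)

2

Scanning left to right, the best length ending at each element is: -1→1, -2→2, 8→1, -1→2, 9→1, 4→2.
So the longest decreasing subsequence has length 2, e.g. -1, -2.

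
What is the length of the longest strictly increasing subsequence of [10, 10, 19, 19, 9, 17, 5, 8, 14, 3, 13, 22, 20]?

4

Let dp[i] be the longest increasing subsequence ending at position i. Then dp = [1, 1, 2, 2, 1, 2, 1, 2, 3, 1, 3, 4, 4].
The maximum is 4; one witness is 5, 8, 14, 22 at positions 7,8,9,12.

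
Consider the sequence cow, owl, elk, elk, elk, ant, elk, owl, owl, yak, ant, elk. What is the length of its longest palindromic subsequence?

6

Using dp[i][j] = 2 + dp[i+1][j−1] if the ends match, else max(dp[i+1][j], dp[i][j−1]):
dp[1][12] = 6. A witness is elk ant owl owl ant elk at positions 3,6,8,9,11,12.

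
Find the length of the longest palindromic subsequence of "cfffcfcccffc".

10

Using dp[i][j] = 2 + dp[i+1][j−1] if the ends match, else max(dp[i+1][j], dp[i][j−1]):
dp[1][12] = 10. A witness is cffccccffc at positions 1,2,3,5,7,8,9,10,11,12.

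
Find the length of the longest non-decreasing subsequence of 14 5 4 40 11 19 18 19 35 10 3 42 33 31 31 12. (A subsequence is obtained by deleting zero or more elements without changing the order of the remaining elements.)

Scanning left to right, the best length ending at each element is: 14→1, 5→1, 4→1, 40→2, 11→2, 19→3, 18→3, 19→4, 35→5, 10→2, 3→1, 42→6, 33→5, 31→5, 31→6, 12→3.
So the longest non-decreasing subsequence has length 6, e.g. 5, 11, 19, 19, 35, 42.

6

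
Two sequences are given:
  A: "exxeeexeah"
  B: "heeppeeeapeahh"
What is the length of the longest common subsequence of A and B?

Backtracking the LCS table gives one alignment: e (A1,B3) → e (A4,B6) → e (A5,B7) → e (A6,B8) → e (A8,B11) → a (A9,B12) → h (A10,B14).
So the longest common subsequence has length 7.

7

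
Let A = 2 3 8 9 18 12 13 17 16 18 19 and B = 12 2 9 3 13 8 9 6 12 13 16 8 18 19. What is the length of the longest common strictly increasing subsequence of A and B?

9

A longest common strictly increasing subsequence is 2, 3, 8, 9, 12, 13, 16, 18, 19 (length 9); it appears in order in both A and B, and no longer such subsequence exists.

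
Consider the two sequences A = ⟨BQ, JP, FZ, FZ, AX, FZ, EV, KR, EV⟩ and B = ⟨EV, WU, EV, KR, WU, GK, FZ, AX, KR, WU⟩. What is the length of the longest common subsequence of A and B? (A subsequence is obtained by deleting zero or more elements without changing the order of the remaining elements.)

3

Backtracking the LCS table gives one alignment: FZ (A4,B7) → AX (A5,B8) → KR (A8,B9).
So the longest common subsequence has length 3.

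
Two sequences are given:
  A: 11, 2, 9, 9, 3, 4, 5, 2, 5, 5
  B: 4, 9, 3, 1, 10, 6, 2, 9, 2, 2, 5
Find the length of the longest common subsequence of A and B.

4

Backtracking the LCS table gives one alignment: 2 (A2,B7) → 9 (A3,B8) → 2 (A8,B10) → 5 (A10,B11).
So the longest common subsequence has length 4.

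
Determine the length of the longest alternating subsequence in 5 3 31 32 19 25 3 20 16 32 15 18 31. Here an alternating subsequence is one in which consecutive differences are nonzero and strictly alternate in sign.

A longest alternating subsequence is 5, 3, 31, 19, 25, 3, 20, 16, 32, 15, 18 (positions 1,2,3,5,6,7,8,9,10,11,12); its 10 consecutive differences strictly alternate in sign, and length 11 is optimal.

11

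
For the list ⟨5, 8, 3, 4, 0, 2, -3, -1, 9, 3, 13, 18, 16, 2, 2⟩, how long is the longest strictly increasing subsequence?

Scanning left to right, the best length ending at each element is: 5→1, 8→2, 3→1, 4→2, 0→1, 2→2, -3→1, -1→2, 9→3, 3→3, 13→4, 18→5, 16→5, 2→3, 2→3.
So the longest increasing subsequence has length 5, e.g. 5, 8, 9, 13, 18.

5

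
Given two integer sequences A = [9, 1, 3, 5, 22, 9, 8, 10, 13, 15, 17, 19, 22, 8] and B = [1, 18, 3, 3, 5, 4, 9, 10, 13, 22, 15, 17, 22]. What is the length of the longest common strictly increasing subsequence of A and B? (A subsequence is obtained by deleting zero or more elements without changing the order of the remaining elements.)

9

A longest common strictly increasing subsequence is 1, 3, 5, 9, 10, 13, 15, 17, 22 (length 9); it appears in order in both A and B, and no longer such subsequence exists.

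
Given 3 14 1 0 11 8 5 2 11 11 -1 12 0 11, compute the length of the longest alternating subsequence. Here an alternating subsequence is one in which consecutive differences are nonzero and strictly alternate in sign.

10

A longest alternating subsequence is 3, 14, 1, 11, 8, 11, -1, 12, 0, 11 (positions 1,2,3,5,6,9,11,12,13,14); its 9 consecutive differences strictly alternate in sign, and length 10 is optimal.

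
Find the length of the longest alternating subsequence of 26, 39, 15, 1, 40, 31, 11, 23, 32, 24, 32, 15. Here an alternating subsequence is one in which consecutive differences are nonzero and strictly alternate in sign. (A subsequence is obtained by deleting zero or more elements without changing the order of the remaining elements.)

Track the best alternating length ending on an up-step vs a down-step at each position: up/down = 1/1, 2/1, 1/3, 1/3, 4/1, 4/5, 4/5, 6/5, 6/5, 6/7, 8/5, 6/9.
The maximum over both is 9; one such subsequence is 26, 39, 15, 40, 31, 32, 24, 32, 15.

9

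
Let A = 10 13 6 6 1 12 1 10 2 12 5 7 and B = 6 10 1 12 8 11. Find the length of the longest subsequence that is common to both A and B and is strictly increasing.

3

A longest common strictly increasing subsequence is 6, 10, 12 (length 3); it appears in order in both A and B, and no longer such subsequence exists.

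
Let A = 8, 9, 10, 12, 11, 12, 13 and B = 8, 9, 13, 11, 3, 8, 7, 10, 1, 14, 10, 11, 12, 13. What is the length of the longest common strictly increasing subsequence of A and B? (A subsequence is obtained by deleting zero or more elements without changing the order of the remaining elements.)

6

For each value that appears in both, track the longest common increasing run ending there.
The best achievable length is 6; one witness is 8, 9, 10, 11, 12, 13 (A-positions 1,2,3,5,6,7, B-positions 1,2,8,12,13,14).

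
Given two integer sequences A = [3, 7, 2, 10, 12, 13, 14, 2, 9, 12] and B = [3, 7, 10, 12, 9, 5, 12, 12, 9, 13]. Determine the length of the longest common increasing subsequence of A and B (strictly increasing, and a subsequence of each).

For each value that appears in both, track the longest common increasing run ending there.
The best achievable length is 5; one witness is 3, 7, 10, 12, 13 (A-positions 1,2,4,5,6, B-positions 1,2,3,4,10).

5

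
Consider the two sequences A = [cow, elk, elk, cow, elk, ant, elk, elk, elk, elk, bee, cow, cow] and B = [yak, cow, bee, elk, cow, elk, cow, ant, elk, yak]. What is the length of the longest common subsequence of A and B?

6

Backtracking the LCS table gives one alignment: cow (A1,B2) → elk (A2,B4) → elk (A3,B6) → cow (A4,B7) → ant (A6,B8) → elk (A7,B9).
So the longest common subsequence has length 6.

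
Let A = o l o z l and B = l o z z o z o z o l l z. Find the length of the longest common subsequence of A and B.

A longest common subsequence is oozl (length 4); the LCS DP confirms no longer common subsequence exists.

4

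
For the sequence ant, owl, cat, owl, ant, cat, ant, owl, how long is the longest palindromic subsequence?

Using dp[i][j] = 2 + dp[i+1][j−1] if the ends match, else max(dp[i+1][j], dp[i][j−1]):
dp[1][8] = 5. A witness is owl ant cat ant owl at positions 2,5,6,7,8.

5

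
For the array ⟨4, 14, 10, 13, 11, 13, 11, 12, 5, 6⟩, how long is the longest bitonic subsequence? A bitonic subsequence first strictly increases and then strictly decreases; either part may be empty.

6

One longest bitonic subsequence is 4, 10, 11, 13, 12, 6 (positions 1,3,5,6,8,10): it rises to 13 then falls. Length 6 is optimal.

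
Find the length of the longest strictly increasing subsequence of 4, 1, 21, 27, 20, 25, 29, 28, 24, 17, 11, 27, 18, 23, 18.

Scanning left to right, the best length ending at each element is: 4→1, 1→1, 21→2, 27→3, 20→2, 25→3, 29→4, 28→4, 24→3, 17→2, 11→2, 27→4, 18→3, 23→4, 18→3.
So the longest increasing subsequence has length 4, e.g. 4, 21, 27, 29.

4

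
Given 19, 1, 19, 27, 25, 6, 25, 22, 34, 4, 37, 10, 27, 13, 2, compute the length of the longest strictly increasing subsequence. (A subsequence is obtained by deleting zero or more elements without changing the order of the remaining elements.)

5

One longest increasing subsequence is 1, 19, 27, 34, 37 (positions 2,3,4,9,11), of length 5; no longer one exists.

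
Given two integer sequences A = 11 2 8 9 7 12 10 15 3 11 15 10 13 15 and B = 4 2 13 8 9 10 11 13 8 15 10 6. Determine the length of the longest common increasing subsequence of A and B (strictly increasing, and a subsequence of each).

For each value that appears in both, track the longest common increasing run ending there.
The best achievable length is 7; one witness is 2, 8, 9, 10, 11, 13, 15 (A-positions 2,3,4,7,10,13,14, B-positions 2,4,5,6,7,8,10).

7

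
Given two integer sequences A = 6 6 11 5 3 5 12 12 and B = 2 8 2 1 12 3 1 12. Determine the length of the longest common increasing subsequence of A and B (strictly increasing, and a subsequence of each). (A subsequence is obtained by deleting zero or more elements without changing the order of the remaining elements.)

A longest common strictly increasing subsequence is 3, 12 (length 2); it appears in order in both A and B, and no longer such subsequence exists.

2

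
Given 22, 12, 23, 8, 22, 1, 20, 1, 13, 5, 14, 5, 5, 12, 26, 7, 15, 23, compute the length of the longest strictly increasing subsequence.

Scanning left to right, the best length ending at each element is: 22→1, 12→1, 23→2, 8→1, 22→2, 1→1, 20→2, 1→1, 13→2, 5→2, 14→3, 5→2, 5→2, 12→3, 26→4, 7→3, 15→4, 23→5.
So the longest increasing subsequence has length 5, e.g. 12, 13, 14, 15, 23.

5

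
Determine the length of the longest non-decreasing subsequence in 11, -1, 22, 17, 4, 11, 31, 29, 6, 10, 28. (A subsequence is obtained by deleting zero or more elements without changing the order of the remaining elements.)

One longest non-decreasing subsequence is -1, 4, 6, 10, 28 (positions 2,5,9,10,11), of length 5; no longer one exists.

5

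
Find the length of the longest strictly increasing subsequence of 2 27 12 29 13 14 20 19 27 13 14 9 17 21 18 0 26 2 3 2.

Scanning left to right, the best length ending at each element is: 2→1, 27→2, 12→2, 29→3, 13→3, 14→4, 20→5, 19→5, 27→6, 13→3, 14→4, 9→2, 17→5, 21→6, 18→6, 0→1, 26→7, 2→2, 3→3, 2→2.
So the longest increasing subsequence has length 7, e.g. 2, 12, 13, 14, 20, 21, 26.

7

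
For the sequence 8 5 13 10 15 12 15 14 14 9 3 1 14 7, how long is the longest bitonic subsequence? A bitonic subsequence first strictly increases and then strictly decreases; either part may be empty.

8

One longest bitonic subsequence is 8, 10, 12, 15, 14, 9, 3, 1 (positions 1,4,6,7,9,10,11,12): it rises to 15 then falls. Length 8 is optimal.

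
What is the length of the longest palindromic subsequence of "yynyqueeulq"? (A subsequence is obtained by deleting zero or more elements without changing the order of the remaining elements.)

6

One longest palindromic subsequence is queeuq (positions 5,6,7,8,9,11); it reads the same forward and backward, and the interval DP gives dp[1][11] = 6.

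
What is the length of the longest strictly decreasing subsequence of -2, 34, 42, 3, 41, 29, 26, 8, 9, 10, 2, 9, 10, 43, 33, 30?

6

Let dp[i] be the longest decreasing subsequence ending at position i. Then dp = [1, 1, 1, 2, 2, 3, 4, 5, 5, 5, 6, 6, 5, 1, 3, 4].
The maximum is 6; one witness is 42, 41, 29, 26, 8, 2 at positions 3,5,6,7,8,11.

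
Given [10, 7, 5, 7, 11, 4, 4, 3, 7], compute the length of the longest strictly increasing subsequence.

3

Let dp[i] be the longest increasing subsequence ending at position i. Then dp = [1, 1, 1, 2, 3, 1, 1, 1, 2].
The maximum is 3; one witness is 5, 7, 11 at positions 3,4,5.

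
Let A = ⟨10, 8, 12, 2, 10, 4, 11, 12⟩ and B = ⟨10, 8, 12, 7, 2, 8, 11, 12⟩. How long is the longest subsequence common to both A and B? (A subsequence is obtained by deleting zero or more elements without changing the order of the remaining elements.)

Backtracking the LCS table gives one alignment: 10 (A1,B1) → 8 (A2,B2) → 12 (A3,B3) → 2 (A4,B5) → 11 (A7,B7) → 12 (A8,B8).
So the longest common subsequence has length 6.

6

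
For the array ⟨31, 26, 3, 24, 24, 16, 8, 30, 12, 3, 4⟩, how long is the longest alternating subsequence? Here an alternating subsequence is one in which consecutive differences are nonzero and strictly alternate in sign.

A longest alternating subsequence is 31, 3, 24, 16, 30, 3, 4 (positions 1,3,4,6,8,10,11); its 6 consecutive differences strictly alternate in sign, and length 7 is optimal.

7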